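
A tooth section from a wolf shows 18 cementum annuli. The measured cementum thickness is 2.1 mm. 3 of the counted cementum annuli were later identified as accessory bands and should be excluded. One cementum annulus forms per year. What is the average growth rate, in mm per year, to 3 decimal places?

True cementum annulus count = 18 − 3 = 15.
Extension rate ≈ 2.1 / 15 = 0.140 mm per year.

0.140 mm per year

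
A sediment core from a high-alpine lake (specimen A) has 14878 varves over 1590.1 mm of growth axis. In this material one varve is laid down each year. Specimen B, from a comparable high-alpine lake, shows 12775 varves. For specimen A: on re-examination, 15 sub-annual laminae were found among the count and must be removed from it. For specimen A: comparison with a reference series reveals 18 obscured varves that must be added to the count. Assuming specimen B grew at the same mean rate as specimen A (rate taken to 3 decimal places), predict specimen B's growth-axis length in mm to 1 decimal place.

Specimen A: true varve count = 14878 − 15 + 18 = 14881.
A: Extension rate ≈ 1590.1 / 14881 = 0.107 mm per year.
B's length ≈ 0.107 × 12775 = 1366.9 mm.

1366.9 mm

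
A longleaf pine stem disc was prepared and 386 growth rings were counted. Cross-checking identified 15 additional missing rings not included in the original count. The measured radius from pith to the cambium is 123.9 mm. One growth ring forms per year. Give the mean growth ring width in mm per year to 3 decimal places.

True growth ring count = 386 + 15 = 401.
Extension rate ≈ 123.9 / 401 = 0.309 mm per year.

0.309 mm per year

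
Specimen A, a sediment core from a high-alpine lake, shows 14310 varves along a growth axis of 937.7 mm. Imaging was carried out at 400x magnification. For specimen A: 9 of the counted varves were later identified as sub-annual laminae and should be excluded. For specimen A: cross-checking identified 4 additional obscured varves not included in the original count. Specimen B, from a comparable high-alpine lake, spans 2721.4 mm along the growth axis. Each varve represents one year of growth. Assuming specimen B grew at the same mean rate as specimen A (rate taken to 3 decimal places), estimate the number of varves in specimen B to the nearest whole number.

41233 varves

Specimen A: correcting the raw count gives 14310 − 9 + 4 = 14305 true varves.
A: 937.7 mm over 14305 years gives 937.7 / 14305 ≈ 0.066 mm per year.
B spans 2721.4 / 0.066 = 41233.33 years ≈ 41233 varves.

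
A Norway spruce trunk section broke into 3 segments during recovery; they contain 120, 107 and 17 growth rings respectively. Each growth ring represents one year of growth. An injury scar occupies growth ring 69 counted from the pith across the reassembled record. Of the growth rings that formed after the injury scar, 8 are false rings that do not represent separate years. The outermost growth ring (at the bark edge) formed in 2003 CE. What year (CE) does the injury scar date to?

Total growth rings = 120 + 107 + 17 = 244.
244 − 69 = 175 growth rings lie beyond the injury scar toward the bark edge.
Removing the 8 false growth rings leaves 175 − 8 = 167 true growth rings beyond the injury scar.
Counting back 167 years from 2003 CE places the injury scar in 2003 − 167 = 1836 CE.

1836 CE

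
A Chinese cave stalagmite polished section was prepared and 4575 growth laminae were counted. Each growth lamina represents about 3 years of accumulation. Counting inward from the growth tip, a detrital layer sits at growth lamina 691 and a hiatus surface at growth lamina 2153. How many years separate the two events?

The two markers are separated by 2153 − 691 = 1462 growth laminae.
1462 growth laminae at 3 years each span 1462 × 3 = 4386 years.

4386 years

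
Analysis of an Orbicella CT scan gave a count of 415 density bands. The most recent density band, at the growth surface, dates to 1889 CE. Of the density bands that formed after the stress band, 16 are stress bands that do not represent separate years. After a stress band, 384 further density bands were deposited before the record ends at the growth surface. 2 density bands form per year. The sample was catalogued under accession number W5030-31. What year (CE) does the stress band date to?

1705 CE

There are 384 density bands younger than the stress band.
384 − 16 false = 368 true density bands after the stress band.
368 density bands at 2 per year is 368 / 2 = 184 years.
1889 − 184 = 1705 CE.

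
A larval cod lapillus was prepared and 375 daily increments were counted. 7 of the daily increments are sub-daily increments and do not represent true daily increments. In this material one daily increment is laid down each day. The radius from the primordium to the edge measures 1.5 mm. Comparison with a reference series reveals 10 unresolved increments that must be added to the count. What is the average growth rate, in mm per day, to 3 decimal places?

After corrections the count is 375 − 7 + 10 = 378 daily increments.
Mean rate = 1.5 mm / 378 days ≈ 0.004 mm per day.

0.004 mm per day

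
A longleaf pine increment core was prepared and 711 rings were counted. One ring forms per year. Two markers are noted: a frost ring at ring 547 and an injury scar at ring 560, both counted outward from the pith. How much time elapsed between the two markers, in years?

13 years

Separation: 560 − 547 = 13 rings.
That is 13 years at one ring per year.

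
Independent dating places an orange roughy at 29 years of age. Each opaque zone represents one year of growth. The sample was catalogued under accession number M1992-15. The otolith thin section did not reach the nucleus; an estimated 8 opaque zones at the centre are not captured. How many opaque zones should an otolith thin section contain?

Expected opaque zones over 29 years: 29.
29 − 8 missed = 21 opaque zones expected in the prepared section.

21 opaque zones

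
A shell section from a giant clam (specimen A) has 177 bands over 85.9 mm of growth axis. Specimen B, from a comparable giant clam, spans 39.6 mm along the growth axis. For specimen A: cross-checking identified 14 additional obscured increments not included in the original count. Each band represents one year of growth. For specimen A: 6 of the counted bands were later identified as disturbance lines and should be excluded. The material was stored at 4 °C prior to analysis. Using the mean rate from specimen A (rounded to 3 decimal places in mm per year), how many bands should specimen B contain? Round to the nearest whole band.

Specimen A: correcting the raw count gives 177 − 6 + 14 = 185 true bands.
A: Mean rate = 85.9 mm / 185 years ≈ 0.464 mm per year.
B spans 39.6 / 0.464 = 85.34 years ≈ 85 bands.

85 bands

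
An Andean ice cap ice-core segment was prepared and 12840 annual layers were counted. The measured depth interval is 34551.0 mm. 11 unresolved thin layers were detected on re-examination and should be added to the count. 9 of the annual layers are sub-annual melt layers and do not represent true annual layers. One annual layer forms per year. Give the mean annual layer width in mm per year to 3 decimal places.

2.690 mm per year

After corrections the count is 12840 − 9 + 11 = 12842 annual layers.
Mean rate = 34551.0 mm / 12842 years ≈ 2.690 mm per year.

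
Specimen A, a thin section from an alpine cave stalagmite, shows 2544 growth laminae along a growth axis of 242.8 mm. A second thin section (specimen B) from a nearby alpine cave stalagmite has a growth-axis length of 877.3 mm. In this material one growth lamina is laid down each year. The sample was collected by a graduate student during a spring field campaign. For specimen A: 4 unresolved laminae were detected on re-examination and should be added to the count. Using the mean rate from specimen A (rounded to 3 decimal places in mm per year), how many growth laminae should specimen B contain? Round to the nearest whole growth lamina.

9235 growth laminae

Specimen A: correcting the raw count gives 2544 + 4 = 2548 true growth laminae.
A: Mean rate = 242.8 mm / 2548 years ≈ 0.095 mm per year.
Specimen B: 877.3 mm / 0.095 mm per year = 9234.74 years ≈ 9235 growth laminae.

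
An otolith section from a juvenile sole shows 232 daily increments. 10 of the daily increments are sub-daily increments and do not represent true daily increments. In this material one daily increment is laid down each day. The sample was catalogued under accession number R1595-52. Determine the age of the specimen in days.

True daily increment count = 232 − 10 = 222.
With a one-to-one daily increment periodicity this is 222 days.

222 d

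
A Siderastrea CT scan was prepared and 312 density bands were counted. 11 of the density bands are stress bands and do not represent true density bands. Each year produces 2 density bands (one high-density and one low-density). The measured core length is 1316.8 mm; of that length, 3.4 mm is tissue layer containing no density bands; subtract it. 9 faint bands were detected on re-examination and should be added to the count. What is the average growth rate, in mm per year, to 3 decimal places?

8.474 mm per year

After corrections the count is 312 − 11 + 9 = 310 density bands.
Dividing by 2 density bands per year: 310 / 2 = 155 years.
Net length = 1316.8 − 3.4 = 1313.4 mm.
Extension rate ≈ 1313.4 / 155 = 8.474 mm per year.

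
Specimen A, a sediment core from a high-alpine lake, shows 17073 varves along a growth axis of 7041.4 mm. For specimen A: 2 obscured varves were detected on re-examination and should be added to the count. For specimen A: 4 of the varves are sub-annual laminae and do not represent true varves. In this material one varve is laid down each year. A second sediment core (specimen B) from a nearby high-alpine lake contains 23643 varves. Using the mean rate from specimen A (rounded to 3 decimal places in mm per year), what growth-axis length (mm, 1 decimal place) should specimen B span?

Specimen A: true varve count = 17073 − 4 + 2 = 17071.
A: Mean rate = 7041.4 mm / 17071 years ≈ 0.412 mm per year.
For B, 0.412 mm/year × 23643 years = 9740.9 mm.

9740.9 mm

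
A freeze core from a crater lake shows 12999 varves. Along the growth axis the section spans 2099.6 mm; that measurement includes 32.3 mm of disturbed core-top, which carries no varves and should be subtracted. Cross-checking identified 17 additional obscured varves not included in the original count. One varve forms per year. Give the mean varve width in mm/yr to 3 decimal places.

0.159 mm/yr

Adjusted count: 12999 + 17 = 13016 varves.
Removing the 32.3 mm offcut leaves 2099.6 − 32.3 = 2067.3 mm.
Extension rate ≈ 2067.3 / 13016 = 0.159 mm/yr.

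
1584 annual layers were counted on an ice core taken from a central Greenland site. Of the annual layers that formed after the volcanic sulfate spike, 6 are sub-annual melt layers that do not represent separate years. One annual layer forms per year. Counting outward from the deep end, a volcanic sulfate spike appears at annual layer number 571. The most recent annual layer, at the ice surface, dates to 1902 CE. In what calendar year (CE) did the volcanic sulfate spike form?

The volcanic sulfate spike sits at annual layer 571 from the deep end, so 1584 − 571 = 1013 annual layers formed after it.
1013 − 6 false = 1007 true annual layers after the volcanic sulfate spike.
Counting back 1007 years from 1902 CE places the volcanic sulfate spike in 1902 − 1007 = 895 CE.

895 CE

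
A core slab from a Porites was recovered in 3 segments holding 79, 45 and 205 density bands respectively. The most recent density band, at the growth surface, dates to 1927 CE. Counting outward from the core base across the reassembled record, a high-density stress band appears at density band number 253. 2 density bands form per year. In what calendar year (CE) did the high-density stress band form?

1889 CE

Total density bands = 79 + 45 + 205 = 329.
The high-density stress band sits at density band 253 from the core base, so 329 − 253 = 76 density bands formed after it.
76 density bands at 2 per year is 76 / 2 = 38 years.
1927 − 38 = 1889 CE.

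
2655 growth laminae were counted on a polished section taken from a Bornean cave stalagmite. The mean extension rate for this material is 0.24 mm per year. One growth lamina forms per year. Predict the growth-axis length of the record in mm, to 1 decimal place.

637.2 mm

The record spans 2655 years at 0.24 mm per year.
2655 years at 0.24 mm/year gives 0.24 × 2655 = 637.2 mm.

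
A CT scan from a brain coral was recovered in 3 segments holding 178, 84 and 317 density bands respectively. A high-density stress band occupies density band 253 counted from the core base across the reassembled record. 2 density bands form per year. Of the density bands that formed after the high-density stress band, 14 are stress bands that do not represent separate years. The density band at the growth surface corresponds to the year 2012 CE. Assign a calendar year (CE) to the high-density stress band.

1856 CE

Total density bands = 178 + 84 + 317 = 579.
579 − 253 = 326 density bands lie beyond the high-density stress band toward the growth surface.
Removing the 14 false density bands leaves 326 − 14 = 312 true density bands beyond the high-density stress band.
Dividing by 2 density bands per year: 312 / 2 = 156 years.
Counting back 156 years from 2012 CE places the high-density stress band in 2012 − 156 = 1856 CE.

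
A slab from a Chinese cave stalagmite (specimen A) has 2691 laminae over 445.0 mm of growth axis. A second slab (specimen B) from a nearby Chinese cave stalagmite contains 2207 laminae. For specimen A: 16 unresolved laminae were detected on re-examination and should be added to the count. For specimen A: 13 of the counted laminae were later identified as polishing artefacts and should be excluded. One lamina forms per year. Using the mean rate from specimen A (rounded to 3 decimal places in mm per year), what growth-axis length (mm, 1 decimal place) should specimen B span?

364.2 mm

Specimen A: true lamina count = 2691 − 13 + 16 = 2694.
A: 445.0 mm over 2694 years gives 445.0 / 2694 ≈ 0.165 mm/year.
Length of B = 0.165 × 2207 = 364.2 mm.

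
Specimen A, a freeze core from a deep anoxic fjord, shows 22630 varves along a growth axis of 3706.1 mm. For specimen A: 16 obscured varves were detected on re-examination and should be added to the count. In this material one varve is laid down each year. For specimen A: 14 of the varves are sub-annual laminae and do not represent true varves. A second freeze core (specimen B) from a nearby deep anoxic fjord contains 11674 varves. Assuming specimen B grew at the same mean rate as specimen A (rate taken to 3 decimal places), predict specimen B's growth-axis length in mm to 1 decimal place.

Specimen A: adjusted count: 22630 − 14 + 16 = 22632 varves.
A: 3706.1 mm over 22632 years gives 3706.1 / 22632 ≈ 0.164 mm/year.
For B, 0.164 mm/year × 11674 years = 1914.5 mm.

1914.5 mm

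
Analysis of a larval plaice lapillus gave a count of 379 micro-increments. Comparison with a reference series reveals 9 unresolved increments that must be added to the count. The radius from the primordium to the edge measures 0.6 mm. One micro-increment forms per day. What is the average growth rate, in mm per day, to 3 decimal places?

After corrections the count is 379 + 9 = 388 micro-increments.
Mean rate = 0.6 mm / 388 days ≈ 0.002 mm per day.

0.002 mm per day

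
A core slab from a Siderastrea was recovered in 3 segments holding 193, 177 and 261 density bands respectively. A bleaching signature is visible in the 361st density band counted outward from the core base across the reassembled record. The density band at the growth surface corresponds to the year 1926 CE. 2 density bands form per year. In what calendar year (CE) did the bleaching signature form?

Total density bands = 193 + 177 + 261 = 631.
The bleaching signature sits at density band 361 from the core base, so 631 − 361 = 270 density bands formed after it.
270 density bands at 2 per year is 270 / 2 = 135 years.
1926 − 135 = 1791 CE.

1791 CE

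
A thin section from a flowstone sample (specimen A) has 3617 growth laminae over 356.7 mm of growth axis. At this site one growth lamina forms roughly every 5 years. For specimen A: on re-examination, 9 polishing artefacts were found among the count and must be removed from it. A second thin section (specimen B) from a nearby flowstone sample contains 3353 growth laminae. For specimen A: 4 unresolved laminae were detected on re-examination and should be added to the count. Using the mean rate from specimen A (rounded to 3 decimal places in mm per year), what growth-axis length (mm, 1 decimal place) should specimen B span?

335.3 mm

Specimen A: true growth lamina count = 3617 − 9 + 4 = 3612.
Specimen A: at 5 years per growth lamina, 3612 × 5 = 18060 years.
A: Extension rate ≈ 356.7 / 18060 = 0.020 mm/year.
Specimen B: multiplying by 5 years per growth lamina: 3353 × 5 = 16765 years. For B, 0.020 mm/year × 16765 years = 335.3 mm.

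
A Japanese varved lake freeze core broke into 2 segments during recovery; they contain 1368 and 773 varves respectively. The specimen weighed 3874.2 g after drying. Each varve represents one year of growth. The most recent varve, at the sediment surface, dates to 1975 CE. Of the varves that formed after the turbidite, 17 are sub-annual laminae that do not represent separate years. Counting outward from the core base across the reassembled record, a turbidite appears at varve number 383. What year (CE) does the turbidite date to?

Total varves = 1368 + 773 = 2141.
Between varve 383 and the sediment surface there are 2141 − 383 = 1758 varves.
1758 − 17 false = 1741 true varves after the turbidite.
1975 − 1741 = 234 CE.

234 CE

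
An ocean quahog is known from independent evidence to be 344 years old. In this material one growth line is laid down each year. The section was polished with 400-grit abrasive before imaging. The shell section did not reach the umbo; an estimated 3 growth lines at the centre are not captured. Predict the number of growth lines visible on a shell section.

At one growth line per year, 344 years correspond to 344 growth lines.
344 − 3 missed = 341 growth lines expected in the prepared section.

341 growth lines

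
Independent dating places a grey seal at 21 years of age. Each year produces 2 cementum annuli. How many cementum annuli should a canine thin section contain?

21 years at 2 cementum annuli per year gives 21 × 2 = 42 cementum annuli.
So 42 cementum annuli should be present.

42 cementum annuli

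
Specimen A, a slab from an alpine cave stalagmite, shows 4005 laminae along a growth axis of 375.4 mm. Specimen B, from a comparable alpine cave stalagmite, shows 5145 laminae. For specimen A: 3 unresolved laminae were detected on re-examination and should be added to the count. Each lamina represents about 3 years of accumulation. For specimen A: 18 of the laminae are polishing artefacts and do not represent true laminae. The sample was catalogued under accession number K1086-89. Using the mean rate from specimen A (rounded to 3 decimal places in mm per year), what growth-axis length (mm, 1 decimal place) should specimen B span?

478.5 mm

Specimen A: true lamina count = 4005 − 18 + 3 = 3990.
Specimen A: multiplying by 3 years per lamina: 3990 × 3 = 11970 years.
A: Extension rate ≈ 375.4 / 11970 = 0.031 mm/yr.
Specimen B: at 3 years per lamina, 5145 × 3 = 15435 years. Length of B = 0.031 × 15435 = 478.5 mm.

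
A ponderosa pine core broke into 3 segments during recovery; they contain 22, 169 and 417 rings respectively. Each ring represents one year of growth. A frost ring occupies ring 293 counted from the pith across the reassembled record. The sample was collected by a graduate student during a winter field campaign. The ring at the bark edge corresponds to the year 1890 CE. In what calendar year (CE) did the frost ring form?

1575 CE

Total rings = 22 + 169 + 417 = 608.
Between ring 293 and the bark edge there are 608 − 293 = 315 rings.
Counting back 315 years from 1890 CE places the frost ring in 1890 − 315 = 1575 CE.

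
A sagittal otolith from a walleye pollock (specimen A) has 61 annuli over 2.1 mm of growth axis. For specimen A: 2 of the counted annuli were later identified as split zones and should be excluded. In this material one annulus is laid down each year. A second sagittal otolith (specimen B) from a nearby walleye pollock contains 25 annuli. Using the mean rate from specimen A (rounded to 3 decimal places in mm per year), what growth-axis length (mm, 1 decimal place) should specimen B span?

Specimen A: correcting the raw count gives 61 − 2 = 59 true annuli.
A: Mean rate = 2.1 mm / 59 years ≈ 0.036 mm per year.
Length of B = 0.036 × 25 = 0.9 mm.

0.9 mm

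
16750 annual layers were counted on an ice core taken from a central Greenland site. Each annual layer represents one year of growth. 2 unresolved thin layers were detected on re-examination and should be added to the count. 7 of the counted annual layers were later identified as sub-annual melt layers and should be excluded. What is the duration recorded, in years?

16745 years

Correcting the raw count gives 16750 − 7 + 2 = 16745 true annual layers.
With a one-to-one annual layer periodicity this is 16745 years.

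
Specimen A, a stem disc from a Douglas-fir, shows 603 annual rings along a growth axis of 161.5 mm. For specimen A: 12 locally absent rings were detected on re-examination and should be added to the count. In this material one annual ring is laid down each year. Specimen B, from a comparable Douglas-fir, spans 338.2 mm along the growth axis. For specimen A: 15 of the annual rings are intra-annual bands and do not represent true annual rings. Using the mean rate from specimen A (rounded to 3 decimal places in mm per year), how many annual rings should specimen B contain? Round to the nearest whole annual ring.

1257 annual rings

Specimen A: after corrections the count is 603 − 15 + 12 = 600 annual rings.
A: Mean rate = 161.5 mm / 600 years ≈ 0.269 mm/year.
For B, 338.2 / 0.269 = 1257.25 years ≈ 1257 annual rings.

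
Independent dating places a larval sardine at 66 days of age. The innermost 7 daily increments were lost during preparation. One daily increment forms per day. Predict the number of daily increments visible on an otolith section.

At one daily increment per day, 66 days correspond to 66 daily increments.
Subtracting the 7 daily increments not captured gives 66 − 7 = 59 daily increments in the record.

59 daily increments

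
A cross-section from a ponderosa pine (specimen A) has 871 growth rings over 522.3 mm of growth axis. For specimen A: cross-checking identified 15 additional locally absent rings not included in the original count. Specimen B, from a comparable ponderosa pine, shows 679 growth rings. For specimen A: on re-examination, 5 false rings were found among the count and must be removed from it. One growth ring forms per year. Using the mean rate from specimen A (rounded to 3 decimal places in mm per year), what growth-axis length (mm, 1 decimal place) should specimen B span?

Specimen A: true growth ring count = 871 − 5 + 15 = 881.
A: Mean rate = 522.3 mm / 881 years ≈ 0.593 mm per year.
B's length ≈ 0.593 × 679 = 402.6 mm.

402.6 mm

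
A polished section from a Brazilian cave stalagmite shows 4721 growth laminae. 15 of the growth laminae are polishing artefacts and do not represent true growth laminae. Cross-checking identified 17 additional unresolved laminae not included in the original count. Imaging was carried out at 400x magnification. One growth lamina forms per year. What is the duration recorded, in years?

Adjusted count: 4721 − 15 + 17 = 4723 growth laminae.
At one growth lamina per year, that is 4723 years.

4723 years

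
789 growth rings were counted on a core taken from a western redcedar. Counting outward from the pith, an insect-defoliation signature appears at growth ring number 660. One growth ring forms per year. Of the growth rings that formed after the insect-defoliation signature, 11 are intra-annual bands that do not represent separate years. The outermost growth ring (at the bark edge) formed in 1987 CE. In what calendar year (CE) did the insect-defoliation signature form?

The insect-defoliation signature sits at growth ring 660 from the pith, so 789 − 660 = 129 growth rings formed after it.
Excluding 11 false growth rings: 129 − 11 = 118.
1987 − 118 = 1869 CE.

1869 CE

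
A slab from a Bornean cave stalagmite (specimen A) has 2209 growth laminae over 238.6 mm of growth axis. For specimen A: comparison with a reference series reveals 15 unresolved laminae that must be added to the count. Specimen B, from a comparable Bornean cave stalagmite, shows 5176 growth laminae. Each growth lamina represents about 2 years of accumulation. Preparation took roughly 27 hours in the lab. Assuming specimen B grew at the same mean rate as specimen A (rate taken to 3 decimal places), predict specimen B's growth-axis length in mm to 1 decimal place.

559.0 mm

Specimen A: correcting the raw count gives 2209 + 15 = 2224 true growth laminae.
Specimen A: multiplying by 2 years per growth lamina: 2224 × 2 = 4448 years.
A: 238.6 mm over 4448 years gives 238.6 / 4448 ≈ 0.054 mm per year.
Specimen B: multiplying by 2 years per growth lamina: 5176 × 2 = 10352 years. B's length ≈ 0.054 × 10352 = 559.0 mm.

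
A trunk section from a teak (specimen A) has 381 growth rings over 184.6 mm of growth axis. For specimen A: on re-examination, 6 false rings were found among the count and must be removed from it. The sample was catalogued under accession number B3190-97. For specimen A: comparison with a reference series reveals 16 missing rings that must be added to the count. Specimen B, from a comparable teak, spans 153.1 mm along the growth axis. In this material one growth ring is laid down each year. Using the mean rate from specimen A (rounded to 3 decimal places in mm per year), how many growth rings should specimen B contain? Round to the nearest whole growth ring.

324 growth rings

Specimen A: true growth ring count = 381 − 6 + 16 = 391.
A: Extension rate ≈ 184.6 / 391 = 0.472 mm/year.
B spans 153.1 / 0.472 = 324.36 years ≈ 324 growth rings.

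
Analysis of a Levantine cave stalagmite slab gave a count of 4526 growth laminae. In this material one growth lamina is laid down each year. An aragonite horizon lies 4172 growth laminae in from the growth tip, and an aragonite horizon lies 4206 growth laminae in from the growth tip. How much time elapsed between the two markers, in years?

34 years

4206 − 4172 = 34 growth laminae lie between the two events.
One growth lamina per year makes the interval 34 years.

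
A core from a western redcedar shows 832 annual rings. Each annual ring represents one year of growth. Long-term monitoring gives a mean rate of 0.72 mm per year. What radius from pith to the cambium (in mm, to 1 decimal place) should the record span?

599.0 mm

832 years of growth are recorded.
Predicted length = 0.72 mm/year × 832 years = 599.0 mm.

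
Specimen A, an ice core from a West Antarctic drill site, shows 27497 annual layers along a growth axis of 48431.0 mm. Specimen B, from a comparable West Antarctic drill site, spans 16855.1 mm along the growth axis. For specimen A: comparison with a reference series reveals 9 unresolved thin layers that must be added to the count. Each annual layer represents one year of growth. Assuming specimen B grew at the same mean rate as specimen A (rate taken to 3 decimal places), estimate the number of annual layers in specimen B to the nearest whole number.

Specimen A: correcting the raw count gives 27497 + 9 = 27506 true annual layers.
A: 48431.0 mm over 27506 years gives 48431.0 / 27506 ≈ 1.761 mm/yr.
For B, 16855.1 / 1.761 = 9571.32 years ≈ 9571 annual layers.

9571 annual layers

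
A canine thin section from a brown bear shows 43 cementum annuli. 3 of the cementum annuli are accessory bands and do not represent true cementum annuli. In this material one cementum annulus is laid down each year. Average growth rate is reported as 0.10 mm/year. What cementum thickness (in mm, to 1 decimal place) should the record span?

Correcting the raw count gives 43 − 3 = 40 true cementum annuli.
Length ≈ 0.10 × 40 = 4.0 mm.

4.0 mm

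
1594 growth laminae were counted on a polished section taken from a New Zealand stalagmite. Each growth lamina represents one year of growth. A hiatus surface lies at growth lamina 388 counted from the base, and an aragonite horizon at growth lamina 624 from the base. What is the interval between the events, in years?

236 years

624 − 388 = 236 growth laminae lie between the two events.
At one growth lamina per year, 236 years elapsed between them.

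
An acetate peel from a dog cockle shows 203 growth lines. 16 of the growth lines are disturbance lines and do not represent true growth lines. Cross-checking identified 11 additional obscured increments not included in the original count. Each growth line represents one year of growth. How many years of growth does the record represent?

198 yr

Adjusted count: 203 − 16 + 11 = 198 growth lines.
At one growth line per year, that is 198 years.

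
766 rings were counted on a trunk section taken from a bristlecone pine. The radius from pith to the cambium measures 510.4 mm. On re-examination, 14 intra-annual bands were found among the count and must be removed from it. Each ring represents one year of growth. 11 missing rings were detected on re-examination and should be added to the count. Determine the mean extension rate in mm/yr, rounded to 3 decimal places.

0.669 mm/yr

Adjusted count: 766 − 14 + 11 = 763 rings.
510.4 mm over 763 years gives 510.4 / 763 ≈ 0.669 mm/yr.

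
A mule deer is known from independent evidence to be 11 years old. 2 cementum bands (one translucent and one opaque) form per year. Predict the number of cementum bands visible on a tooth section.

22 cementum bands

With 2 cementum bands per year, 11 years would produce 11 × 2 = 22 cementum bands.
So 22 cementum bands should be present.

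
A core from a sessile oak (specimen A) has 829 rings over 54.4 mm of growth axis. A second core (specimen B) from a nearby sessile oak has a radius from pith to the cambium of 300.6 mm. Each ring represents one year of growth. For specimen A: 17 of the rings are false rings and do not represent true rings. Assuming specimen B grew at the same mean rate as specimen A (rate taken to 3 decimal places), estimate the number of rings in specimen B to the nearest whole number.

Specimen A: after corrections the count is 829 − 17 = 812 rings.
A: Mean rate = 54.4 mm / 812 years ≈ 0.067 mm per year.
For B, 300.6 / 0.067 = 4486.57 years ≈ 4487 rings.

4487 rings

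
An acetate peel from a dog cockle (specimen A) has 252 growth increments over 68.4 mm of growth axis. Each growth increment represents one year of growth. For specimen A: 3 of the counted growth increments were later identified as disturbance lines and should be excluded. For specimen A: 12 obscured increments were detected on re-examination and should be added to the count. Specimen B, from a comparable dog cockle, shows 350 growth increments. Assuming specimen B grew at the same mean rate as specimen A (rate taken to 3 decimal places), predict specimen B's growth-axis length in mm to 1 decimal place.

Specimen A: adjusted count: 252 − 3 + 12 = 261 growth increments.
A: 68.4 mm over 261 years gives 68.4 / 261 ≈ 0.262 mm per year.
For B, 0.262 mm/year × 350 years = 91.7 mm.

91.7 mm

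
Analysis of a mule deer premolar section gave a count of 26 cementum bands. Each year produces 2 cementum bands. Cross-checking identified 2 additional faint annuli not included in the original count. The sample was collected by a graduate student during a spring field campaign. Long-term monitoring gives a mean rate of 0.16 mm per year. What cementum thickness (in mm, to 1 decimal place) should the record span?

2.2 mm

True cementum band count = 26 + 2 = 28.
Dividing by 2 cementum bands per year: 28 / 2 = 14 years.
Length ≈ 0.16 × 14 = 2.2 mm.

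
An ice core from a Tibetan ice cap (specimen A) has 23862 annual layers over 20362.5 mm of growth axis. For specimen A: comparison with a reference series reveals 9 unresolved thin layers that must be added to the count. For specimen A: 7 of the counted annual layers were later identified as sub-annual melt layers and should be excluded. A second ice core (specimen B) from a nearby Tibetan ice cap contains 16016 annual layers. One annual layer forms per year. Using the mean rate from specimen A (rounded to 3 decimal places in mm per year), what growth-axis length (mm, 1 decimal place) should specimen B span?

Specimen A: true annual layer count = 23862 − 7 + 9 = 23864.
A: 20362.5 mm over 23864 years gives 20362.5 / 23864 ≈ 0.853 mm/year.
Length of B = 0.853 × 16016 = 13661.6 mm.

13661.6 mm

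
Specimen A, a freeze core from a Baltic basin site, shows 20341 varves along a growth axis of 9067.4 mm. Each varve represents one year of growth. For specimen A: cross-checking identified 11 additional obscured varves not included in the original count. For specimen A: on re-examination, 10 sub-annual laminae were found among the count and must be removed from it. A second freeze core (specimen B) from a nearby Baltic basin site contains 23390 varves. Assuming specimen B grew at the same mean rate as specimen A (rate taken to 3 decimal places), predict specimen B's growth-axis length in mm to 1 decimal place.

10431.9 mm

Specimen A: true varve count = 20341 − 10 + 11 = 20342.
A: 9067.4 mm over 20342 years gives 9067.4 / 20342 ≈ 0.446 mm/year.
Length of B = 0.446 × 23390 = 10431.9 mm.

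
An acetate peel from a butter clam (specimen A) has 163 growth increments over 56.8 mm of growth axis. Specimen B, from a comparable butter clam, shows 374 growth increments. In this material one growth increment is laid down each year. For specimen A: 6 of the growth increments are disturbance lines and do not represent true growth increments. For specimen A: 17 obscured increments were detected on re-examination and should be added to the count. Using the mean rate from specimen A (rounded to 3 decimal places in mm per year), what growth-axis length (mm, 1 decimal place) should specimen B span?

Specimen A: true growth increment count = 163 − 6 + 17 = 174.
A: Extension rate ≈ 56.8 / 174 = 0.326 mm/yr.
B's length ≈ 0.326 × 374 = 121.9 mm.

121.9 mm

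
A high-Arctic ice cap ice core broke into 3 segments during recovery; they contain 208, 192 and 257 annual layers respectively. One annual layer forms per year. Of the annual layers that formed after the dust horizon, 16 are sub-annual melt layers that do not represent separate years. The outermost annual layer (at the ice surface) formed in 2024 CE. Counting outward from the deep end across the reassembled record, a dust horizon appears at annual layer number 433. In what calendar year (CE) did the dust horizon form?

1816 CE

Total annual layers = 208 + 192 + 257 = 657.
The dust horizon sits at annual layer 433 from the deep end, so 657 − 433 = 224 annual layers formed after it.
Excluding 16 false annual layers: 224 − 16 = 208.
The annual layer at the ice surface is 2024 CE, so the dust horizon dates to 2024 − 208 = 1816 CE.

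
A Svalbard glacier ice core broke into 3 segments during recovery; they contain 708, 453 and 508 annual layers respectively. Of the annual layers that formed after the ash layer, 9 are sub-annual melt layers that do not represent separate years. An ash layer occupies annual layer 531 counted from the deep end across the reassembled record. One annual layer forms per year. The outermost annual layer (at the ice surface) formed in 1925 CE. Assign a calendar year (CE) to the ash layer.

796 CE

Total annual layers = 708 + 453 + 508 = 1669.
1669 − 531 = 1138 annual layers lie beyond the ash layer toward the ice surface.
Removing the 9 false annual layers leaves 1138 − 9 = 1129 true annual layers beyond the ash layer.
1925 − 1129 = 796 CE.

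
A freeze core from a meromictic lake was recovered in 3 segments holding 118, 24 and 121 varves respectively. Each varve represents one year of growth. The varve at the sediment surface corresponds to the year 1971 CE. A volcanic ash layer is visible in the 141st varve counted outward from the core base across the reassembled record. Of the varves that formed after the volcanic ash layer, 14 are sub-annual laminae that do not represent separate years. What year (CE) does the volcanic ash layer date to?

1863 CE

Total varves = 118 + 24 + 121 = 263.
263 − 141 = 122 varves lie beyond the volcanic ash layer toward the sediment surface.
Excluding 14 false varves: 122 − 14 = 108.
The varve at the sediment surface is 1971 CE, so the volcanic ash layer dates to 1971 − 108 = 1863 CE.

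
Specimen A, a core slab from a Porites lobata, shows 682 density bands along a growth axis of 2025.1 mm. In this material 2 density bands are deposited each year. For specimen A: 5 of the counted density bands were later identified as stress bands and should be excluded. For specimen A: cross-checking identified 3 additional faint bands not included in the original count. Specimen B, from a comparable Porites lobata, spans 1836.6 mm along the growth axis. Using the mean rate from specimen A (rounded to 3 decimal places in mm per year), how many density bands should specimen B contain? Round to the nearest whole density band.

Specimen A: after corrections the count is 682 − 5 + 3 = 680 density bands.
Specimen A: dividing by 2 density bands per year: 680 / 2 = 340 years.
A: Mean rate = 2025.1 mm / 340 years ≈ 5.956 mm/yr.
Specimen B: 1836.6 mm / 5.956 mm per year = 308.36 years; at 2 density bands per year that is 308.36 × 2 ≈ 617 density bands.

617 density bands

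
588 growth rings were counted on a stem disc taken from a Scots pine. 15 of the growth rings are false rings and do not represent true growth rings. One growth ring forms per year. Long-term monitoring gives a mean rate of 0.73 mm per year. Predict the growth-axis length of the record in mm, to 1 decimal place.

True growth ring count = 588 − 15 = 573.
573 years at 0.73 mm/year gives 0.73 × 573 = 418.3 mm.

418.3 mm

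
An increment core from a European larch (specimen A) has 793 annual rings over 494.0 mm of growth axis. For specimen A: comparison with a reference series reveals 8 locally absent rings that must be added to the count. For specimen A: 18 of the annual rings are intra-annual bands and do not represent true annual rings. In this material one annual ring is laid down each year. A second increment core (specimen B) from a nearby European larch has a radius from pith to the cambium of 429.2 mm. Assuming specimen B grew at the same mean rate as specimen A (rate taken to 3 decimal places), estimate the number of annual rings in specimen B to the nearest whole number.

Specimen A: true annual ring count = 793 − 18 + 8 = 783.
A: 494.0 mm over 783 years gives 494.0 / 783 ≈ 0.631 mm/year.
For B, 429.2 / 0.631 = 680.19 years ≈ 680 annual rings.

680 annual rings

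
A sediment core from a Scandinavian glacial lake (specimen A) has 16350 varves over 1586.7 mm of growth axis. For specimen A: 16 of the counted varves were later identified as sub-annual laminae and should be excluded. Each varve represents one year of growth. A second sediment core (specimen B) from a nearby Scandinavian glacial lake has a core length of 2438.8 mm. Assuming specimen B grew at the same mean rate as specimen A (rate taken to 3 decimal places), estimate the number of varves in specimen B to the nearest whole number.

25142 varves

Specimen A: correcting the raw count gives 16350 − 16 = 16334 true varves.
A: Extension rate ≈ 1586.7 / 16334 = 0.097 mm per year.
B spans 2438.8 / 0.097 = 25142.27 years ≈ 25142 varves.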